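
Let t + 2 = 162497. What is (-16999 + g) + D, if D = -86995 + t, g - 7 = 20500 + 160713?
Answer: 239721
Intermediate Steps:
t = 162495 (t = -2 + 162497 = 162495)
g = 181220 (g = 7 + (20500 + 160713) = 7 + 181213 = 181220)
D = 75500 (D = -86995 + 162495 = 75500)
(-16999 + g) + D = (-16999 + 181220) + 75500 = 164221 + 75500 = 239721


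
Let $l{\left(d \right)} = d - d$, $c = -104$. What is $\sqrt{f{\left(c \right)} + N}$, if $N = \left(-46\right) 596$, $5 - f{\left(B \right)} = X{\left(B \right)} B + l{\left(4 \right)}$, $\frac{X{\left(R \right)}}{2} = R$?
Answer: $i \sqrt{49043} \approx 221.46 i$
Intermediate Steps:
$X{\left(R \right)} = 2 R$
$l{\left(d \right)} = 0$
$f{\left(B \right)} = 5 - 2 B^{2}$ ($f{\left(B \right)} = 5 - \left(2 B B + 0\right) = 5 - \left(2 B^{2} + 0\right) = 5 - 2 B^{2}$)
$N = -27416$
$\sqrt{f{\left(c \right)} + N} = \sqrt{\left(5 - 2 \left(-104\right)^{2}\right) - 27416} = \sqrt{\left(5 - 21632\right) - 27416} = \sqrt{-21627 - 27416} = \sqrt{-49043} = i \sqrt{49043}$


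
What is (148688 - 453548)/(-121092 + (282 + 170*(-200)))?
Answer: 30486/15481 ≈ 1.9693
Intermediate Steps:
(148688 - 453548)/(-121092 + (282 + 170*(-200))) = -304860/(-121092 + (282 - 34000)) = -304860/(-121092 - 33718) = -304860/(-154810) = -304860*(-1/154810) = 30486/15481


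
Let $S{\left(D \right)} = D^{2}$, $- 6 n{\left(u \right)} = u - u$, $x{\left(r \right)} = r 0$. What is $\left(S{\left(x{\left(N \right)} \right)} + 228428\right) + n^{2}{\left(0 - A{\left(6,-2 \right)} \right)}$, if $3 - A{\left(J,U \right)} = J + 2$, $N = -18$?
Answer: $228428$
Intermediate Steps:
$x{\left(r \right)} = 0$
$A{\left(J,U \right)} = 1 - J$ ($A{\left(J,U \right)} = 3 - \left(J + 2\right) = 3 - \left(2 + J\right) = 1 - J$)
$n{\left(u \right)} = 0$ ($n{\left(u \right)} = - \frac{u - u}{6} = \left(- \frac{1}{6}\right) 0 = 0$)
$\left(S{\left(x{\left(N \right)} \right)} + 228428\right) + n^{2}{\left(0 - A{\left(6,-2 \right)} \right)} = \left(0^{2} + 228428\right) + 0^{2} = \left(0 + 228428\right) + 0 = 228428 + 0 = 228428$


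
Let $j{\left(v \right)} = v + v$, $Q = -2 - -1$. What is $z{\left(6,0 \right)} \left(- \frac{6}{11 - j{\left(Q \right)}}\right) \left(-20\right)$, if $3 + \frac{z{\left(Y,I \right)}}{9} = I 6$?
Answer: $- \frac{3240}{13} \approx -249.23$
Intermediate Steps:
$Q = -1$ ($Q = -2 + 1 = -1$)
$z{\left(Y,I \right)} = -27 + 54 I$ ($z{\left(Y,I \right)} = -27 + 9 I 6 = -27 + 9 \cdot 6 I = -27 + 54 I$)
$j{\left(v \right)} = 2 v$
$z{\left(6,0 \right)} \left(- \frac{6}{11 - j{\left(Q \right)}}\right) \left(-20\right) = \left(-27 + 54 \cdot 0\right) \left(- \frac{6}{11 - 2 \left(-1\right)}\right) \left(-20\right) = \left(-27 + 0\right) \left(- \frac{6}{11 - -2}\right) \left(-20\right) = - 27 \left(- \frac{6}{11 + 2}\right) \left(-20\right) = - 27 \left(- \frac{6}{13}\right) \left(-20\right) = - 27 \left(\left(-6\right) \frac{1}{13}\right) \left(-20\right) = \left(-27\right) \left(- \frac{6}{13}\right) \left(-20\right) = \frac{162}{13} \left(-20\right) = - \frac{3240}{13}$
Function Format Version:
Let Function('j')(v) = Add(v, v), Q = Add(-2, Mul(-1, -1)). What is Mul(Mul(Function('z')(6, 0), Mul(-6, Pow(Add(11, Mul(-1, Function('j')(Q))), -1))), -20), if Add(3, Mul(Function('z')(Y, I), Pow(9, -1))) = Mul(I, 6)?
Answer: Rational(-3240, 13) ≈ -249.23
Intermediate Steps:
Q = -1 (Q = Add(-2, 1) = -1)
Function('z')(Y, I) = Add(-27, Mul(54, I)) (Function('z')(Y, I) = Add(-27, Mul(9, Mul(I, 6))) = Add(-27, Mul(9, Mul(6, I))) = Add(-27, Mul(54, I)))
Function('j')(v) = Mul(2, v)
Mul(Mul(Function('z')(6, 0), Mul(-6, Pow(Add(11, Mul(-1, Function('j')(Q))), -1))), -20) = Mul(Mul(Add(-27, Mul(54, 0)), Mul(-6, Pow(Add(11, Mul(-1, Mul(2, -1))), -1))), -20) = Mul(Mul(Add(-27, 0), Mul(-6, Pow(Add(11, Mul(-1, -2)), -1))), -20) = Mul(Mul(-27, Mul(-6, Pow(Add(11, 2), -1))), -20) = Mul(Mul(-27, Mul(-6, Pow(13, -1))), -20) = Mul(Mul(-27, Mul(-6, Rational(1, 13))), -20) = Mul(Mul(-27, Rational(-6, 13)), -20) = Mul(Rational(162, 13), -20) = Rational(-3240, 13)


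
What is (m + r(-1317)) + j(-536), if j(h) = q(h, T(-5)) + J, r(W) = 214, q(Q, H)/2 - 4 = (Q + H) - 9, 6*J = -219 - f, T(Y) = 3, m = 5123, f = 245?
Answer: 12551/3 ≈ 4183.7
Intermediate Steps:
J = -232/3 (J = (-219 - 1*245)/6 = (-219 - 245)/6 = (⅙)*(-464) = -232/3 ≈ -77.333)
q(Q, H) = -10 + 2*H + 2*Q (q(Q, H) = 8 + 2*((Q + H) - 9) = 8 + 2*((H + Q) - 9) = 8 + 2*(-9 + H + Q) = 8 + (-18 + 2*H + 2*Q) = -10 + 2*H + 2*Q)
j(h) = -244/3 + 2*h (j(h) = (-10 + 2*3 + 2*h) - 232/3 = (-10 + 6 + 2*h) - 232/3 = (-4 + 2*h) - 232/3 = -244/3 + 2*h)
(m + r(-1317)) + j(-536) = (5123 + 214) + (-244/3 + 2*(-536)) = 5337 + (-244/3 - 1072) = 5337 - 3460/3 = 12551/3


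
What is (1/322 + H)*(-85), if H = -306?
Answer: 8375135/322 ≈ 26010.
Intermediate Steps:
(1/322 + H)*(-85) = (1/322 - 306)*(-85) = -98531/322*(-85) = 8375135/322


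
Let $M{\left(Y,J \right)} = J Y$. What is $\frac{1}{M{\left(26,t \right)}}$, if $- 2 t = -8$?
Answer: $\frac{1}{104} \approx 0.0096154$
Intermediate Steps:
$t = 4$ ($t = \left(- \frac{1}{2}\right) \left(-8\right) = 4$)
$\frac{1}{M{\left(26,t \right)}} = \frac{1}{4 \cdot 26} = \frac{1}{104}$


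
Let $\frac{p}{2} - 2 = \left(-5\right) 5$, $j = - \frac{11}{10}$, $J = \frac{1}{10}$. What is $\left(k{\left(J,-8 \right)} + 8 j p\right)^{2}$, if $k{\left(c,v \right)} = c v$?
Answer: $163216$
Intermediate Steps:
$J = \frac{1}{10} \approx 0.1$
$j = - \frac{11}{10}$ ($j = \left(-11\right) \frac{1}{10} = - \frac{11}{10} \approx -1.1$)
$p = -46$ ($p = 4 + 2 \left(\left(-5\right) 5\right) = 4 + 2 \left(-25\right) = 4 - 50 = -46$)
$\left(k{\left(J,-8 \right)} + 8 j p\right)^{2} = \left(\frac{1}{10} \left(-8\right) + 8 \left(- \frac{11}{10}\right) \left(-46\right)\right)^{2} = \left(- \frac{4}{5} - - \frac{2024}{5}\right)^{2} = \left(- \frac{4}{5} + \frac{2024}{5}\right)^{2} = 404^{2} = 163216$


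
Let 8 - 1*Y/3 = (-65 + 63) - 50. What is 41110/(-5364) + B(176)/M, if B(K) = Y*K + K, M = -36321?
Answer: -277338649/32470974 ≈ -8.5411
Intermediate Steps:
Y = 180 (Y = 24 - 3*((-65 + 63) - 50) = 24 - 3*(-2 - 50) = 24 - 3*(-52) = 24 + 156 = 180)
B(K) = 181*K (B(K) = 180*K + K = 181*K)
41110/(-5364) + B(176)/M = 41110/(-5364) + (181*176)/(-36321) = 41110*(-1/5364) + 31856*(-1/36321) = -20555/2682 - 31856/36321 = -277338649/32470974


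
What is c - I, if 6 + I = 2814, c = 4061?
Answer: 1253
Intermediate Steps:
I = 2808 (I = -6 + 2814 = 2808)
c - I = 4061 - 1*2808 = 4061 - 2808 = 1253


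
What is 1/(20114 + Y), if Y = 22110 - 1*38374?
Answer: 1/3850 ≈ 0.00025974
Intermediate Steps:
Y = -16264 (Y = 22110 - 38374 = -16264)
1/(20114 + Y) = 1/(20114 - 16264) = 1/3850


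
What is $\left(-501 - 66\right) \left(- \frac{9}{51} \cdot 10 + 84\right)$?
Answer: $- \frac{792666}{17} \approx -46627.0$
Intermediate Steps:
$\left(-501 - 66\right) \left(- \frac{9}{51} \cdot 10 + 84\right) = - 567 \left(\left(-9\right) \frac{1}{51} \cdot 10 + 84\right) = - 567 \left(\left(- \frac{3}{17}\right) 10 + 84\right) = - 567 \left(- \frac{30}{17} + 84\right) = \left(-567\right) \frac{1398}{17} = - \frac{792666}{17}$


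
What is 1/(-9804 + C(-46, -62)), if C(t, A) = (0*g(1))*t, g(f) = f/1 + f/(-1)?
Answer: -1/9804 ≈ -0.00010200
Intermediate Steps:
g(f) = 0 (g(f) = f*1 + f*(-1) = f - f = 0)
C(t, A) = 0 (C(t, A) = (0*0)*t = 0*t = 0)
1/(-9804 + C(-46, -62)) = 1/(-9804 + 0) = 1/(-9804) = -1/9804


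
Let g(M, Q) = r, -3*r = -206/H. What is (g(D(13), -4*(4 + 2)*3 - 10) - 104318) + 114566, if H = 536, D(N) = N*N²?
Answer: 8239495/804 ≈ 10248.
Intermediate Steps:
D(N) = N³
r = 103/804 (r = -(-206)/(3*536) = -⅓*(-103/268) = 103/804 ≈ 0.12811)
g(M, Q) = 103/804
(g(D(13), -4*(4 + 2)*3 - 10) - 104318) + 114566 = (103/804 - 104318) + 114566 = -83871569/804 + 114566 = 8239495/804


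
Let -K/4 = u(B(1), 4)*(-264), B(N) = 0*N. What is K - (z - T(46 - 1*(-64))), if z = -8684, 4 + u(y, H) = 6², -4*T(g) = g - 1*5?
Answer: 169799/4 ≈ 42450.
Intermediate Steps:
B(N) = 0
T(g) = 5/4 - g/4 (T(g) = -(g - 1*5)/4 = -(g - 5)/4 = -(-5 + g)/4 = 5/4 - g/4)
u(y, H) = 32 (u(y, H) = -4 + 6² = -4 + 36 = 32)
K = 33792 (K = -128*(-264) = -4*(-8448) = 33792)
K - (z - T(46 - 1*(-64))) = 33792 - (-8684 - (5/4 - (46 - 1*(-64))/4)) = 33792 - (-8684 - (5/4 - (46 + 64)/4)) = 33792 - (-8684 - (5/4 - ¼*110)) = 33792 - (-8684 - (5/4 - 55/2)) = 33792 - (-8684 - 1*(-105/4)) = 33792 - (-8684 + 105/4) = 33792 - 1*(-34631/4) = 33792 + 34631/4 = 169799/4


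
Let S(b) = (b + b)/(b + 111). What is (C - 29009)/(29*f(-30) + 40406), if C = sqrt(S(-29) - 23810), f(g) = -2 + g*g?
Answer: -29009/66448 + 3*I*sqrt(4447311)/2724368 ≈ -0.43657 + 0.0023222*I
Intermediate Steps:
f(g) = -2 + g**2
S(b) = 2*b/(111 + b) (S(b) = (2*b)/(111 + b) = 2*b/(111 + b))
C = 3*I*sqrt(4447311)/41 (C = sqrt(2*(-29)/(111 - 29) - 23810) = sqrt(2*(-29)/82 - 23810) = sqrt(2*(-29)*(1/82) - 23810) = sqrt(-29/41 - 23810) = sqrt(-976239/41) = 3*I*sqrt(4447311)/41 ≈ 154.31*I)
(C - 29009)/(29*f(-30) + 40406) = (3*I*sqrt(4447311)/41 - 29009)/(29*(-2 + (-30)**2) + 40406) = (-29009 + 3*I*sqrt(4447311)/41)/(29*(-2 + 900) + 40406) = (-29009 + 3*I*sqrt(4447311)/41)/(29*898 + 40406) = (-29009 + 3*I*sqrt(4447311)/41)/(26042 + 40406) = (-29009 + 3*I*sqrt(4447311)/41)/66448 = (-29009 + 3*I*sqrt(4447311)/41)*(1/66448) = -29009/66448 + 3*I*sqrt(4447311)/2724368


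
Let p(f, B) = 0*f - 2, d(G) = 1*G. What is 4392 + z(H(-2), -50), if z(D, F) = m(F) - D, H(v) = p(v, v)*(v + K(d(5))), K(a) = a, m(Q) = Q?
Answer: 4348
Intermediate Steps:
d(G) = G
p(f, B) = -2 (p(f, B) = 0 - 2 = -2)
H(v) = -10 - 2*v (H(v) = -2*(v + 5) = -2*(5 + v) = -10 - 2*v)
z(D, F) = F - D
4392 + z(H(-2), -50) = 4392 + (-50 - (-10 - 2*(-2))) = 4392 + (-50 - (-10 + 4)) = 4392 + (-50 - 1*(-6)) = 4392 + (-50 + 6) = 4392 - 44 = 4348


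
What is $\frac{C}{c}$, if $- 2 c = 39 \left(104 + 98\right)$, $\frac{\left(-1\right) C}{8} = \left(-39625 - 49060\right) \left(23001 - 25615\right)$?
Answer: $\frac{1854580720}{3939} \approx 4.7083 \cdot 10^{5}$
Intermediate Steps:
$C = -1854580720$ ($C = - 8 \left(-39625 - 49060\right) \left(23001 - 25615\right) = - 8 \left(\left(-88685\right) \left(-2614\right)\right) = \left(-8\right) 231822590 = -1854580720$)
$c = -3939$ ($c = - \frac{39 \left(104 + 98\right)}{2} = - \frac{39 \cdot 202}{2} = \left(- \frac{1}{2}\right) 7878 = -3939$)
$\frac{C}{c} = - \frac{1854580720}{-3939} = \left(-1854580720\right) \left(- \frac{1}{3939}\right) = \frac{1854580720}{3939}$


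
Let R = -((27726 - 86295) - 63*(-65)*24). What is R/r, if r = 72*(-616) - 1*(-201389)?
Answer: -39711/157037 ≈ -0.25288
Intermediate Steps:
r = 157037 (r = -44352 + 201389 = 157037)
R = -39711 (R = -(-58569 + 4095*24) = -(-58569 + 98280) = -1*39711 = -39711)
R/r = -39711/157037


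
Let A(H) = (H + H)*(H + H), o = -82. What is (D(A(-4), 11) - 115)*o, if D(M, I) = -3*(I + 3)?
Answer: 12874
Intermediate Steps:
A(H) = 4*H**2 (A(H) = (2*H)*(2*H) = 4*H**2)
D(M, I) = -9 - 3*I (D(M, I) = -3*(3 + I) = -9 - 3*I)
(D(A(-4), 11) - 115)*o = ((-9 - 3*11) - 115)*(-82) = ((-9 - 33) - 115)*(-82) = (-42 - 115)*(-82) = -157*(-82) = 12874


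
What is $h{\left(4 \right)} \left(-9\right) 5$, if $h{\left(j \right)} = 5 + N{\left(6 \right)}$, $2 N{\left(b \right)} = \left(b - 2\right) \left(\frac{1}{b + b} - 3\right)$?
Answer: $\frac{75}{2} \approx 37.5$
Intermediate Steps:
$N{\left(b \right)} = \frac{\left(-3 + \frac{1}{2 b}\right) \left(-2 + b\right)}{2}$ ($N{\left(b \right)} = \frac{\left(b - 2\right) \left(\frac{1}{b + b} - 3\right)}{2} = \frac{\left(-2 + b\right) \left(\frac{1}{2 b} - 3\right)}{2} = \frac{\left(-2 + b\right) \left(-3 + \frac{1}{2 b}\right)}{2} = \frac{\left(-3 + \frac{1}{2 b}\right) \left(-2 + b\right)}{2}$)
$h{\left(j \right)} = - \frac{5}{6}$ ($h{\left(j \right)} = 5 + \frac{-2 - 6 \left(-13 + 6 \cdot 6\right)}{4 \cdot 6} = 5 + \frac{1}{4} \cdot \frac{1}{6} \left(-2 - 6 \left(-13 + 36\right)\right) = 5 + \frac{1}{4} \cdot \frac{1}{6} \left(-2 - 6 \cdot 23\right) = 5 + \frac{1}{4} \cdot \frac{1}{6} \left(-2 - 138\right) = 5 + \frac{1}{4} \cdot \frac{1}{6} \left(-140\right) = 5 - \frac{35}{6} = - \frac{5}{6}$)
$h{\left(4 \right)} \left(-9\right) 5 = \left(- \frac{5}{6}\right) \left(-9\right) 5 = \frac{15}{2} \cdot 5 = \frac{75}{2}$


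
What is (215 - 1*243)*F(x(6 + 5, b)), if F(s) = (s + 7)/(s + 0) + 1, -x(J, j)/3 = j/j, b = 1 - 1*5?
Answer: 28/3 ≈ 9.3333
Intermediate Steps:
b = -4 (b = 1 - 5 = -4)
x(J, j) = -3 (x(J, j) = -3*j/j = -3*1 = -3)
F(s) = 1 + (7 + s)/s (F(s) = (7 + s)/s + 1 = 1 + (7 + s)/s)
(215 - 1*243)*F(x(6 + 5, b)) = (215 - 1*243)*(2 + 7/(-3)) = (215 - 243)*(2 + 7*(-1/3)) = -28*(2 - 7/3) = -28*(-1/3) = 28/3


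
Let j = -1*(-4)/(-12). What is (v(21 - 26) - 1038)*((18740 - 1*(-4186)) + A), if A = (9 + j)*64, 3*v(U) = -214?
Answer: -234430976/9 ≈ -2.6048e+7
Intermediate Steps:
v(U) = -214/3 (v(U) = (⅓)*(-214) = -214/3)
j = -⅓ (j = 4*(-1/12) = -⅓ ≈ -0.33333)
A = 1664/3 (A = (9 - ⅓)*64 = (26/3)*64 = 1664/3 ≈ 554.67)
(v(21 - 26) - 1038)*((18740 - 1*(-4186)) + A) = (-214/3 - 1038)*((18740 - 1*(-4186)) + 1664/3) = -3328*((18740 + 4186) + 1664/3)/3 = -3328*(22926 + 1664/3)/3 = -3328/3*70442/3 = -234430976/9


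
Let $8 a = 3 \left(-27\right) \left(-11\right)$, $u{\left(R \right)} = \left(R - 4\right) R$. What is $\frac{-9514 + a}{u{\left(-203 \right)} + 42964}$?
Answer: $- \frac{75221}{679880} \approx -0.11064$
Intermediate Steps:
$u{\left(R \right)} = R \left(-4 + R\right)$ ($u{\left(R \right)} = \left(-4 + R\right) R = R \left(-4 + R\right)$)
$a = \frac{891}{8}$ ($a = \frac{3 \left(-27\right) \left(-11\right)}{8} = \frac{\left(-81\right) \left(-11\right)}{8} = \frac{1}{8} \cdot 891 = \frac{891}{8} \approx 111.38$)
$\frac{-9514 + a}{u{\left(-203 \right)} + 42964} = \frac{-9514 + \frac{891}{8}}{- 203 \left(-4 - 203\right) + 42964} = - \frac{75221}{8 \left(\left(-203\right) \left(-207\right) + 42964\right)} = - \frac{75221}{8 \left(42021 + 42964\right)} = - \frac{75221}{8 \cdot 84985} = \left(- \frac{75221}{8}\right) \frac{1}{84985} = - \frac{75221}{679880}$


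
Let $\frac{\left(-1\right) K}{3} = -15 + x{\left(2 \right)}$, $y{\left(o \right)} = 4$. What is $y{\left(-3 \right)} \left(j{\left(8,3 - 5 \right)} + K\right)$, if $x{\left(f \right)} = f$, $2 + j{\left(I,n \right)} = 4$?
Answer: $164$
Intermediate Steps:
$j{\left(I,n \right)} = 2$ ($j{\left(I,n \right)} = -2 + 4 = 2$)
$K = 39$ ($K = - 3 \left(-15 + 2\right) = \left(-3\right) \left(-13\right) = 39$)
$y{\left(-3 \right)} \left(j{\left(8,3 - 5 \right)} + K\right) = 4 \left(2 + 39\right) = 4 \cdot 41 = 164$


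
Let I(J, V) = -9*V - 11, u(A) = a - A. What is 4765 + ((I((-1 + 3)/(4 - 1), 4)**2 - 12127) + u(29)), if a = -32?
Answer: -5214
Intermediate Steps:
u(A) = -32 - A
I(J, V) = -11 - 9*V
4765 + ((I((-1 + 3)/(4 - 1), 4)**2 - 12127) + u(29)) = 4765 + (((-11 - 9*4)**2 - 12127) + (-32 - 1*29)) = 4765 + (((-11 - 36)**2 - 12127) + (-32 - 29)) = 4765 + (((-47)**2 - 12127) - 61) = 4765 + ((2209 - 12127) - 61) = 4765 + (-9918 - 61) = 4765 - 9979 = -5214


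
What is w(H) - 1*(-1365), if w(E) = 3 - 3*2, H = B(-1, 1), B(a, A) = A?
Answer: 1362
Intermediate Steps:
H = 1
w(E) = -3 (w(E) = 3 - 6 = -3)
w(H) - 1*(-1365) = -3 - 1*(-1365) = -3 + 1365 = 1362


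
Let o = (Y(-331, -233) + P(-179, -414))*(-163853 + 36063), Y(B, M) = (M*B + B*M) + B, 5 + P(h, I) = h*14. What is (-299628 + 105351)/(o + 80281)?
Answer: 194277/19347836879 ≈ 1.0041e-5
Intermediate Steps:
P(h, I) = -5 + 14*h (P(h, I) = -5 + h*14 = -5 + 14*h)
Y(B, M) = B + 2*B*M (Y(B, M) = (B*M + B*M) + B = 2*B*M + B = B + 2*B*M)
o = -19347917160 (o = (-331*(1 + 2*(-233)) + (-5 + 14*(-179)))*(-163853 + 36063) = (-331*(1 - 466) + (-5 - 2506))*(-127790) = (-331*(-465) - 2511)*(-127790) = (153915 - 2511)*(-127790) = 151404*(-127790) = -19347917160)
(-299628 + 105351)/(o + 80281) = (-299628 + 105351)/(-19347917160 + 80281) = -194277/(-19347836879) = -194277*(-1/19347836879) = 194277/19347836879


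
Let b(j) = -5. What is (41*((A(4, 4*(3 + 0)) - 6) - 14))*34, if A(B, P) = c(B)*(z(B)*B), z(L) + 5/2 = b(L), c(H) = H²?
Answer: -697000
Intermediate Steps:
z(L) = -15/2 (z(L) = -5/2 - 5 = -15/2)
A(B, P) = -15*B³/2 (A(B, P) = B²*(-15*B/2) = -15*B³/2)
(41*((A(4, 4*(3 + 0)) - 6) - 14))*34 = (41*((-15/2*4³ - 6) - 14))*34 = (41*((-15/2*64 - 6) - 14))*34 = (41*((-480 - 6) - 14))*34 = (41*(-486 - 14))*34 = (41*(-500))*34 = -20500*34 = -697000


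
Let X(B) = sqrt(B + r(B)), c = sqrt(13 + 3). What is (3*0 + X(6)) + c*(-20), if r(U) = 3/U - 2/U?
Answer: -80 + sqrt(222)/6 ≈ -77.517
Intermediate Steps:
r(U) = 1/U
c = 4 (c = sqrt(16) = 4)
X(B) = sqrt(B + 1/B)
(3*0 + X(6)) + c*(-20) = (3*0 + sqrt(6 + 1/6)) + 4*(-20) = (0 + sqrt(6 + 1/6)) - 80 = (0 + sqrt(37/6)) - 80 = (0 + sqrt(222)/6) - 80 = sqrt(222)/6 - 80 = -80 + sqrt(222)/6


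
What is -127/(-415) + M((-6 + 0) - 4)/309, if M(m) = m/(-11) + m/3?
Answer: 1261819/4231755 ≈ 0.29818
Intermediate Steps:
M(m) = 8*m/33 (M(m) = m*(-1/11) + m*(⅓) = -m/11 + m/3 = 8*m/33)
-127/(-415) + M((-6 + 0) - 4)/309 = -127/(-415) + (8*((-6 + 0) - 4)/33)/309 = -127*(-1/415) + (8*(-6 - 4)/33)*(1/309) = 127/415 + ((8/33)*(-10))*(1/309) = 127/415 - 80/33*1/309 = 127/415 - 80/10197 = 1261819/4231755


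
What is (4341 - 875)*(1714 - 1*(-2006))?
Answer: 12893520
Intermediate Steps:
(4341 - 875)*(1714 - 1*(-2006)) = 3466*(1714 + 2006) = 3466*3720 = 12893520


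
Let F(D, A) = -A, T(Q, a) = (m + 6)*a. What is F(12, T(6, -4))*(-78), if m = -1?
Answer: -1560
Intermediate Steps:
T(Q, a) = 5*a (T(Q, a) = (-1 + 6)*a = 5*a)
F(12, T(6, -4))*(-78) = -5*(-4)*(-78) = -1*(-20)*(-78) = 20*(-78) = -1560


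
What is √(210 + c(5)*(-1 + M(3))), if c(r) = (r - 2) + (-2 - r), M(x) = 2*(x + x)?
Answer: √166 ≈ 12.884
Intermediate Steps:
M(x) = 4*x (M(x) = 2*(2*x) = 4*x)
c(r) = -4 (c(r) = (-2 + r) + (-2 - r) = -4)
√(210 + c(5)*(-1 + M(3))) = √(210 - 4*(-1 + 4*3)) = √(210 - 4*(-1 + 12)) = √(210 - 4*11) = √(210 - 44) = √166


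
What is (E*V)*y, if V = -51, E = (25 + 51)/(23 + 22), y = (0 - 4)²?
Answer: -20672/15 ≈ -1378.1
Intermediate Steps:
y = 16 (y = (-4)² = 16)
E = 76/45 ≈ 1.6889
(E*V)*y = ((76/45)*(-51))*16 = -1292/15*16 = -20672/15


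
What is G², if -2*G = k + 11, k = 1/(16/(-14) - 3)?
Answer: 24336/841 ≈ 28.937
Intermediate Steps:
k = -7/29 (k = 1/(16*(-1/14) - 3) = 1/(-8/7 - 3) = 1/(-29/7) = -7/29 ≈ -0.24138)
G = -156/29 (G = -(-7/29 + 11)/2 = -½*312/29 = -156/29 ≈ -5.3793)
G² = (-156/29)² = 24336/841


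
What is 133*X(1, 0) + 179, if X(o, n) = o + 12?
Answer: 1908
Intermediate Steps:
X(o, n) = 12 + o
133*X(1, 0) + 179 = 133*(12 + 1) + 179 = 133*13 + 179 = 1729 + 179 = 1908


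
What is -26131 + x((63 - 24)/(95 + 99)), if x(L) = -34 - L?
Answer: -5076049/194 ≈ -26165.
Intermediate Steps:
-26131 + x((63 - 24)/(95 + 99)) = -26131 + (-34 - (63 - 24)/(95 + 99)) = -26131 + (-34 - 39/194) = -26131 - 6635/194 = -5076049/194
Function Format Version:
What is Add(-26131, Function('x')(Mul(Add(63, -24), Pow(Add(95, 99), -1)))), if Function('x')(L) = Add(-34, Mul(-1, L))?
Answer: Rational(-5076049, 194) ≈ -26165.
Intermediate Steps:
Add(-26131, Function('x')(Mul(Add(63, -24), Pow(Add(95, 99), -1)))) = Add(-26131, Add(-34, Mul(-1, Mul(Add(63, -24), Pow(Add(95, 99), -1))))) = Add(-26131, Add(-34, Mul(-1, Mul(39, Pow(194, -1))))) = Add(-26131, Add(-34, Mul(-1, Mul(39, Rational(1, 194))))) = Add(-26131, Add(-34, Mul(-1, Rational(39, 194)))) = Add(-26131, Add(-34, Rational(-39, 194))) = Add(-26131, Rational(-6635, 194)) = Rational(-5076049, 194)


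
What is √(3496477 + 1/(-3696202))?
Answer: √47768551380611319306/3696202 ≈ 1869.9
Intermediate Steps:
√(3496477 + 1/(-3696202)) = √(3496477 - 1/3696202) = √(12923685280353/3696202) = √47768551380611319306/3696202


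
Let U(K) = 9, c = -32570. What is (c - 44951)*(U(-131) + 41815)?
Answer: -3242238304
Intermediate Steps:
(c - 44951)*(U(-131) + 41815) = (-32570 - 44951)*(9 + 41815) = -77521*41824 = -3242238304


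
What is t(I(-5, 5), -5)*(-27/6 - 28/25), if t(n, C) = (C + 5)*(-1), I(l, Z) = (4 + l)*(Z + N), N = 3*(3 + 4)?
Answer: 0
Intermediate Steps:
N = 21 (N = 3*7 = 21)
I(l, Z) = (4 + l)*(21 + Z) (I(l, Z) = (4 + l)*(Z + 21) = (4 + l)*(21 + Z))
t(n, C) = -5 - C (t(n, C) = (5 + C)*(-1) = -5 - C)
t(I(-5, 5), -5)*(-27/6 - 28/25) = (-5 - 1*(-5))*(-27/6 - 28/25) = (-5 + 5)*(-27*⅙ - 28*1/25) = 0*(-9/2 - 28/25) = 0*(-281/50) = 0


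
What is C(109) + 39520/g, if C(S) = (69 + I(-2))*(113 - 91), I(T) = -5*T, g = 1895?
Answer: 666606/379 ≈ 1758.9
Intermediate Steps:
C(S) = 1738 (C(S) = (69 - 5*(-2))*(113 - 91) = (69 + 10)*22 = 79*22 = 1738)
C(109) + 39520/g = 1738 + 39520/1895 = 1738 + 39520*(1/1895) = 1738 + 7904/379 = 666606/379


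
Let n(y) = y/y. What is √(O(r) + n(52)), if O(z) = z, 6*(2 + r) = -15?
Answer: I*√14/2 ≈ 1.8708*I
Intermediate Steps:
n(y) = 1
r = -9/2 (r = -2 + (⅙)*(-15) = -2 - 5/2 = -9/2 ≈ -4.5000)
√(O(r) + n(52)) = √(-9/2 + 1) = √(-7/2) = I*√14/2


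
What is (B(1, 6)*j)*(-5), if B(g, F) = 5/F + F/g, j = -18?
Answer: 615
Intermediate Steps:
(B(1, 6)*j)*(-5) = ((5/6 + 6/1)*(-18))*(-5) = ((5*(⅙) + 6*1)*(-18))*(-5) = ((⅚ + 6)*(-18))*(-5) = ((41/6)*(-18))*(-5) = -123*(-5) = 615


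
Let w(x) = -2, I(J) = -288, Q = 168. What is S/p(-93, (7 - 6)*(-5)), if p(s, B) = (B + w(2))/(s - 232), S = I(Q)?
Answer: -93600/7 ≈ -13371.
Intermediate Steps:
S = -288
p(s, B) = (-2 + B)/(-232 + s) (p(s, B) = (B - 2)/(s - 232) = (-2 + B)/(-232 + s))
S/p(-93, (7 - 6)*(-5)) = -288*(-232 - 93)/(-2 + (7 - 6)*(-5)) = -288*(-325/(-2 + 1*(-5))) = -288*(-325/(-2 - 5)) = -288/((-1/325*(-7))) = -288/7/325 = -288*325/7 = -93600/7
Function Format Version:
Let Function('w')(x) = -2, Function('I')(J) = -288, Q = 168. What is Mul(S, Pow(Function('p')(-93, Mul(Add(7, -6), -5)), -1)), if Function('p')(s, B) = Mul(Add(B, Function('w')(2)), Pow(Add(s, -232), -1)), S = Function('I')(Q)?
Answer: Rational(-93600, 7) ≈ -13371.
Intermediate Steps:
S = -288
Function('p')(s, B) = Mul(Pow(Add(-232, s), -1), Add(-2, B)) (Function('p')(s, B) = Mul(Add(B, -2), Pow(Add(s, -232), -1)) = Mul(Add(-2, B), Pow(Add(-232, s), -1)) = Mul(Pow(Add(-232, s), -1), Add(-2, B)))
Mul(S, Pow(Function('p')(-93, Mul(Add(7, -6), -5)), -1)) = Mul(-288, Pow(Mul(Pow(Add(-232, -93), -1), Add(-2, Mul(Add(7, -6), -5))), -1)) = Mul(-288, Pow(Mul(Pow(-325, -1), Add(-2, Mul(1, -5))), -1)) = Mul(-288, Pow(Mul(Rational(-1, 325), Add(-2, -5)), -1)) = Mul(-288, Pow(Mul(Rational(-1, 325), -7), -1)) = Mul(-288, Pow(Rational(7, 325), -1)) = Mul(-288, Rational(325, 7)) = Rational(-93600, 7)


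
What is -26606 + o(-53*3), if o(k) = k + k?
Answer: -26924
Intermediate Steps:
o(k) = 2*k
-26606 + o(-53*3) = -26606 + 2*(-53*3) = -26606 + 2*(-159) = -26606 - 318 = -26924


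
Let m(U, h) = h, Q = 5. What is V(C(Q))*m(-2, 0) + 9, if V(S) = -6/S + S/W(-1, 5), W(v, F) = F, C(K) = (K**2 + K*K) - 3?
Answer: 9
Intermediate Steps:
C(K) = -3 + 2*K**2 (C(K) = (K**2 + K**2) - 3 = 2*K**2 - 3 = -3 + 2*K**2)
V(S) = -6/S + S/5
V(C(Q))*m(-2, 0) + 9 = (-6/(-3 + 2*5**2) + (-3 + 2*5**2)/5)*0 + 9 = (-6/(-3 + 2*25) + (-3 + 2*25)/5)*0 + 9 = (-6/(-3 + 50) + (-3 + 50)/5)*0 + 9 = (-6/47 + (1/5)*47)*0 + 9 = (-6*1/47 + 47/5)*0 + 9 = (-6/47 + 47/5)*0 + 9 = (2179/235)*0 + 9 = 0 + 9 = 9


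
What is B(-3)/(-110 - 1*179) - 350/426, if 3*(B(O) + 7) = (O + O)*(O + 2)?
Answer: -49510/61557 ≈ -0.80430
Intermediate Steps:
B(O) = -7 + 2*O*(2 + O)/3 (B(O) = -7 + ((O + O)*(O + 2))/3 = -7 + ((2*O)*(2 + O))/3 = -7 + (2*O*(2 + O))/3 = -7 + 2*O*(2 + O)/3)
B(-3)/(-110 - 1*179) - 350/426 = (-7 + (2/3)*(-3)**2 + (4/3)*(-3))/(-110 - 1*179) - 350/426 = (-7 + (2/3)*9 - 4)/(-110 - 179) - 350*1/426 = (-7 + 6 - 4)/(-289) - 175/213 = -5*(-1/289) - 175/213 = 5/289 - 175/213 = -49510/61557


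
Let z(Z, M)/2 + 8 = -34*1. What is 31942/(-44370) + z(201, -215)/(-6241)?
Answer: -97811471/138456585 ≈ -0.70644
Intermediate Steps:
z(Z, M) = -84 (z(Z, M) = -16 + 2*(-34*1) = -16 + 2*(-34) = -16 - 68 = -84)
31942/(-44370) + z(201, -215)/(-6241) = 31942/(-44370) - 84/(-6241) = 31942*(-1/44370) - 84*(-1/6241) = -15971/22185 + 84/6241 = -97811471/138456585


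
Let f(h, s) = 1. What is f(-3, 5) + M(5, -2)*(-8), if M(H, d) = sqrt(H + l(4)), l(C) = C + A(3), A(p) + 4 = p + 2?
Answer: 1 - 8*sqrt(10) ≈ -24.298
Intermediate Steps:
A(p) = -2 + p (A(p) = -4 + (p + 2) = -4 + (2 + p) = -2 + p)
l(C) = 1 + C (l(C) = C + (-2 + 3) = C + 1 = 1 + C)
M(H, d) = sqrt(5 + H) (M(H, d) = sqrt(H + (1 + 4)) = sqrt(H + 5) = sqrt(5 + H))
f(-3, 5) + M(5, -2)*(-8) = 1 + sqrt(5 + 5)*(-8) = 1 + sqrt(10)*(-8) = 1 - 8*sqrt(10)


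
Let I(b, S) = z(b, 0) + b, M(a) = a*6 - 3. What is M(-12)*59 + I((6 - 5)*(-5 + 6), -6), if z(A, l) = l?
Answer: -4424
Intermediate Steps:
M(a) = -3 + 6*a (M(a) = 6*a - 3 = -3 + 6*a)
I(b, S) = b (I(b, S) = 0 + b = b)
M(-12)*59 + I((6 - 5)*(-5 + 6), -6) = (-3 + 6*(-12))*59 + (6 - 5)*(-5 + 6) = (-3 - 72)*59 + 1*1 = -75*59 + 1 = -4425 + 1 = -4424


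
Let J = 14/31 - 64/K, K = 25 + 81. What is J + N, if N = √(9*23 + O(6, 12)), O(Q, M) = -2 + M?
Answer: -250/1643 + √217 ≈ 14.579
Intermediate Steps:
K = 106
N = √217 (N = √(9*23 + (-2 + 12)) = √(207 + 10) = √217 ≈ 14.731)
J = -250/1643 (J = 14/31 - 64/106 = 14*(1/31) - 64*1/106 = 14/31 - 32/53 = -250/1643 ≈ -0.15216)
J + N = -250/1643 + √217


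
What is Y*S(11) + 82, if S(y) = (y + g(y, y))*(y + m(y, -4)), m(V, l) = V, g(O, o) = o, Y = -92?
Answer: -44446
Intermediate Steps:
S(y) = 4*y² (S(y) = (y + y)*(y + y) = (2*y)*(2*y) = 4*y²)
Y*S(11) + 82 = -368*11² + 82 = -368*121 + 82 = -92*484 + 82 = -44528 + 82 = -44446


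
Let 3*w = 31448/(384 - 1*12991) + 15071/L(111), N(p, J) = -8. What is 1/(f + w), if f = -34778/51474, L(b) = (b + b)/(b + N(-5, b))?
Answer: 72031531698/167782554268459 ≈ 0.00042931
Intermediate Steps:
L(b) = 2*b/(-8 + b) (L(b) = (b + b)/(b - 8) = (2*b)/(-8 + b) = 2*b/(-8 + b))
f = -17389/25737 (f = -34778*1/51474 = -17389/25737 ≈ -0.67564)
w = 19563028535/8396262 (w = (31448/(384 - 1*12991) + 15071/((2*111/(-8 + 111))))/3 = (31448/(384 - 12991) + 15071/((2*111/103)))/3 = (31448/(-12607) + 15071/((2*111*(1/103))))/3 = (31448*(-1/12607) + 15071/(222/103))/3 = (-31448/12607 + 15071*(103/222))/3 = (-31448/12607 + 1552313/222)/3 = (1/3)*(19563028535/2798754) = 19563028535/8396262 ≈ 2330.0)
1/(f + w) = 1/(-17389/25737 + 19563028535/8396262) = 1/(167782554268459/72031531698) = 72031531698/167782554268459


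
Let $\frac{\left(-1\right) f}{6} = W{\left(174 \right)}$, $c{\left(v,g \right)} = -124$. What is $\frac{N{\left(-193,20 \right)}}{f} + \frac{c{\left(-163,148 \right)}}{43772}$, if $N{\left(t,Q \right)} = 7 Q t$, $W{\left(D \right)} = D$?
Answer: $\frac{2384254}{92133} \approx 25.878$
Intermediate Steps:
$N{\left(t,Q \right)} = 7 Q t$
$f = -1044$ ($f = \left(-6\right) 174 = -1044$)
$\frac{N{\left(-193,20 \right)}}{f} + \frac{c{\left(-163,148 \right)}}{43772} = \frac{7 \cdot 20 \left(-193\right)}{-1044} - \frac{124}{43772} = \left(-27020\right) \left(- \frac{1}{1044}\right) - \frac{1}{353} = \frac{6755}{261} - \frac{1}{353} = \frac{2384254}{92133}$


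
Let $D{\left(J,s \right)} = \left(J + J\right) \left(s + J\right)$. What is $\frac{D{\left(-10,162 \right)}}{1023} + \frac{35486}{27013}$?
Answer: $- \frac{45817342}{27634299} \approx -1.658$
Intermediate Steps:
$D{\left(J,s \right)} = 2 J \left(J + s\right)$
$\frac{D{\left(-10,162 \right)}}{1023} + \frac{35486}{27013} = \frac{2 \left(-10\right) \left(-10 + 162\right)}{1023} + \frac{35486}{27013} = 2 \left(-10\right) 152 \cdot \frac{1}{1023} + 35486 \cdot \frac{1}{27013} = \left(-3040\right) \frac{1}{1023} + \frac{35486}{27013} = - \frac{3040}{1023} + \frac{35486}{27013} = - \frac{45817342}{27634299}$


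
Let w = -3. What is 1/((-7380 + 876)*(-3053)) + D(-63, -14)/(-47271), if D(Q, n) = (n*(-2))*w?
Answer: 79429099/44697458712 ≈ 0.0017770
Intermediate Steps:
D(Q, n) = 6*n (D(Q, n) = (n*(-2))*(-3) = -2*n*(-3) = 6*n)
1/((-7380 + 876)*(-3053)) + D(-63, -14)/(-47271) = 1/((-7380 + 876)*(-3053)) + (6*(-14))/(-47271) = -1/3053/(-6504) - 84*(-1/47271) = -1/6504*(-1/3053) + 4/2251 = 1/19856712 + 4/2251 = 79429099/44697458712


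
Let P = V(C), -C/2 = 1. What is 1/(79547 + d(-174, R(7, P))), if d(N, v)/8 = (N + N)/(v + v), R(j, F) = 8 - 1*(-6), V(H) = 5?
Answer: 7/556133 ≈ 1.2587e-5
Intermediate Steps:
C = -2 (C = -2*1 = -2)
P = 5
R(j, F) = 14 (R(j, F) = 8 + 6 = 14)
d(N, v) = 8*N/v (d(N, v) = 8*((N + N)/(v + v)) = 8*((2*N)/((2*v))) = 8*((2*N)*(1/(2*v))) = 8*(N/v) = 8*N/v)
1/(79547 + d(-174, R(7, P))) = 1/(79547 + 8*(-174)/14) = 1/(79547 + 8*(-174)*(1/14)) = 1/(79547 - 696/7) = 1/(556133/7) = 7/556133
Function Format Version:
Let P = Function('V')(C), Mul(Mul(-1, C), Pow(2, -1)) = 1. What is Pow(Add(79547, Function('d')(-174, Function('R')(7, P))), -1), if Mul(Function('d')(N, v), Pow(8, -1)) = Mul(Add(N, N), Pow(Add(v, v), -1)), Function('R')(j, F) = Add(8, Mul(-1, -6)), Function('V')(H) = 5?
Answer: Rational(7, 556133) ≈ 1.2587e-5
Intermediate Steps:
C = -2 (C = Mul(-2, 1) = -2)
P = 5
Function('R')(j, F) = 14 (Function('R')(j, F) = Add(8, 6) = 14)
Function('d')(N, v) = Mul(8, N, Pow(v, -1)) (Function('d')(N, v) = Mul(8, Mul(Add(N, N), Pow(Add(v, v), -1))) = Mul(8, Mul(Mul(2, N), Pow(Mul(2, v), -1))) = Mul(8, Mul(Mul(2, N), Mul(Rational(1, 2), Pow(v, -1)))) = Mul(8, Mul(N, Pow(v, -1))) = Mul(8, N, Pow(v, -1)))
Pow(Add(79547, Function('d')(-174, Function('R')(7, P))), -1) = Pow(Add(79547, Mul(8, -174, Pow(14, -1))), -1) = Pow(Add(79547, Mul(8, -174, Rational(1, 14))), -1) = Pow(Add(79547, Rational(-696, 7)), -1) = Pow(Rational(556133, 7), -1) = Rational(7, 556133)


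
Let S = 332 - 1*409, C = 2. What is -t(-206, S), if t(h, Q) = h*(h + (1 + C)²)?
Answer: -40582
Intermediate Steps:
S = -77 (S = 332 - 409 = -77)
t(h, Q) = h*(9 + h) (t(h, Q) = h*(h + (1 + 2)²) = h*(h + 3²) = h*(h + 9) = h*(9 + h))
-t(-206, S) = -(-206)*(9 - 206) = -(-206)*(-197) = -1*40582 = -40582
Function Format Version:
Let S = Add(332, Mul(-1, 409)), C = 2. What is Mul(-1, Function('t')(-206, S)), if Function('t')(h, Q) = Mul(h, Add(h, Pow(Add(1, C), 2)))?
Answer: -40582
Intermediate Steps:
S = -77 (S = Add(332, -409) = -77)
Function('t')(h, Q) = Mul(h, Add(9, h)) (Function('t')(h, Q) = Mul(h, Add(h, Pow(Add(1, 2), 2))) = Mul(h, Add(h, Pow(3, 2))) = Mul(h, Add(h, 9)) = Mul(h, Add(9, h)))
Mul(-1, Function('t')(-206, S)) = Mul(-1, Mul(-206, Add(9, -206))) = Mul(-1, Mul(-206, -197)) = Mul(-1, 40582) = -40582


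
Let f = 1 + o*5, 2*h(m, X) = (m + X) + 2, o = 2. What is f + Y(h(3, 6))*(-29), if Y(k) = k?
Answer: -297/2 ≈ -148.50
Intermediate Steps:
h(m, X) = 1 + X/2 + m/2 (h(m, X) = ((m + X) + 2)/2 = ((X + m) + 2)/2 = (2 + X + m)/2 = 1 + X/2 + m/2)
f = 11 (f = 1 + 2*5 = 1 + 10 = 11)
f + Y(h(3, 6))*(-29) = 11 + (1 + (½)*6 + (½)*3)*(-29) = 11 + (1 + 3 + 3/2)*(-29) = 11 + (11/2)*(-29) = 11 - 319/2 = -297/2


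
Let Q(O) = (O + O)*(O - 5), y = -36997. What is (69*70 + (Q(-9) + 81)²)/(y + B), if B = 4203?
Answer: -115719/32794 ≈ -3.5287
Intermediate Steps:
Q(O) = 2*O*(-5 + O) (Q(O) = (2*O)*(-5 + O) = 2*O*(-5 + O))
(69*70 + (Q(-9) + 81)²)/(y + B) = (69*70 + (2*(-9)*(-5 - 9) + 81)²)/(-36997 + 4203) = (4830 + (2*(-9)*(-14) + 81)²)/(-32794) = (4830 + (252 + 81)²)*(-1/32794) = (4830 + 333²)*(-1/32794) = (4830 + 110889)*(-1/32794) = 115719*(-1/32794) = -115719/32794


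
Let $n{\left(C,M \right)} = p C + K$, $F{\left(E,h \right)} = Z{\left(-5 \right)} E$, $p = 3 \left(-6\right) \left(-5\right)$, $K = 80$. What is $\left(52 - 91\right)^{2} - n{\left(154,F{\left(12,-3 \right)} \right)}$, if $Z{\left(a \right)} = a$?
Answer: $-12419$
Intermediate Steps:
$p = 90$ ($p = \left(-18\right) \left(-5\right) = 90$)
$F{\left(E,h \right)} = - 5 E$
$n{\left(C,M \right)} = 80 + 90 C$ ($n{\left(C,M \right)} = 90 C + 80 = 80 + 90 C$)
$\left(52 - 91\right)^{2} - n{\left(154,F{\left(12,-3 \right)} \right)} = \left(52 - 91\right)^{2} - \left(80 + 90 \cdot 154\right) = \left(-39\right)^{2} - \left(80 + 13860\right) = 1521 - 13940 = -12419$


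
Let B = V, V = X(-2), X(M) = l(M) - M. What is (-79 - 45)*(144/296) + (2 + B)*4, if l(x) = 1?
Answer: -1492/37 ≈ -40.324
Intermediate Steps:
X(M) = 1 - M
V = 3 (V = 1 - 1*(-2) = 1 + 2 = 3)
B = 3
(-79 - 45)*(144/296) + (2 + B)*4 = (-79 - 45)*(144/296) + (2 + 3)*4 = -17856/296 + 5*4 = -124*18/37 + 20 = -2232/37 + 20 = -1492/37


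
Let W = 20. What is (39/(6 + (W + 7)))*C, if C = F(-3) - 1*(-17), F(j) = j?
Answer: 182/11 ≈ 16.545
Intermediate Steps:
C = 14 (C = -3 - 1*(-17) = -3 + 17 = 14)
(39/(6 + (W + 7)))*C = (39/(6 + (20 + 7)))*14 = (39/(6 + 27))*14 = (39/33)*14 = ((1/33)*39)*14 = (13/11)*14 = 182/11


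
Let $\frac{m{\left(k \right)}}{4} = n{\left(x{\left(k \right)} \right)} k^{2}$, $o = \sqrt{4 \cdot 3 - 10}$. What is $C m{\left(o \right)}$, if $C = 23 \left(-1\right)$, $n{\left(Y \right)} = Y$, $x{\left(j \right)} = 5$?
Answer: $-920$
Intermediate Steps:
$o = \sqrt{2}$ ($o = \sqrt{12 - 10} = \sqrt{2} \approx 1.4142$)
$m{\left(k \right)} = 20 k^{2}$ ($m{\left(k \right)} = 4 \cdot 5 k^{2} = 20 k^{2}$)
$C = -23$
$C m{\left(o \right)} = - 23 \cdot 20 \left(\sqrt{2}\right)^{2} = - 23 \cdot 20 \cdot 2 = \left(-23\right) 40 = -920$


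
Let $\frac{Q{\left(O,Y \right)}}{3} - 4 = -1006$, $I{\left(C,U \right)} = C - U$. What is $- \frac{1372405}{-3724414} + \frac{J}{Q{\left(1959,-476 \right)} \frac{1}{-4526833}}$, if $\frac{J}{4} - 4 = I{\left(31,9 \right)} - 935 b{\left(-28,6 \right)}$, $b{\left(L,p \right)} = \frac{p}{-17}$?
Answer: $\frac{12004179805738459}{5597794242} \approx 2.1444 \cdot 10^{6}$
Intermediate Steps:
$b{\left(L,p \right)} = - \frac{p}{17}$ ($b{\left(L,p \right)} = p \left(- \frac{1}{17}\right) = - \frac{p}{17}$)
$Q{\left(O,Y \right)} = -3006$ ($Q{\left(O,Y \right)} = 12 + 3 \left(-1006\right) = 12 - 3018 = -3006$)
$J = 1424$ ($J = 16 + 4 \left(\left(31 - 9\right) - 935 \left(\left(- \frac{1}{17}\right) 6\right)\right) = 16 + 4 \left(\left(31 - 9\right) - -330\right) = 16 + 4 \left(22 + 330\right) = 16 + 4 \cdot 352 = 16 + 1408 = 1424$)
$- \frac{1372405}{-3724414} + \frac{J}{Q{\left(1959,-476 \right)} \frac{1}{-4526833}} = - \frac{1372405}{-3724414} + \frac{1424}{\left(-3006\right) \frac{1}{-4526833}} = \left(-1372405\right) \left(- \frac{1}{3724414}\right) + \frac{1424}{\left(-3006\right) \left(- \frac{1}{4526833}\right)} = \frac{1372405}{3724414} + \frac{1424}{\frac{3006}{4526833}} = \frac{1372405}{3724414} + 1424 \cdot \frac{4526833}{3006} = \frac{1372405}{3724414} + \frac{3223105096}{1503} = \frac{12004179805738459}{5597794242}$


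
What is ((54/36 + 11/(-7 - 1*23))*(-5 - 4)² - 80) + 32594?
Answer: 163029/5 ≈ 32606.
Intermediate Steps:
((54/36 + 11/(-7 - 1*23))*(-5 - 4)² - 80) + 32594 = ((54*(1/36) + 11/(-7 - 23))*(-9)² - 80) + 32594 = ((3/2 + 11/(-30))*81 - 80) + 32594 = ((3/2 + 11*(-1/30))*81 - 80) + 32594 = ((3/2 - 11/30)*81 - 80) + 32594 = ((17/15)*81 - 80) + 32594 = (459/5 - 80) + 32594 = 59/5 + 32594 = 163029/5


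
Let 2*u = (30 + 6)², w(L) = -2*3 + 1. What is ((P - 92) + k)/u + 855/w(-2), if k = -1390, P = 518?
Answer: -27943/162 ≈ -172.49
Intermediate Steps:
w(L) = -5 (w(L) = -6 + 1 = -5)
u = 648 (u = (30 + 6)²/2 = (½)*36² = (½)*1296 = 648)
((P - 92) + k)/u + 855/w(-2) = ((518 - 92) - 1390)/648 + 855/(-5) = (426 - 1390)*(1/648) + 855*(-⅕) = -964*1/648 - 171 = -241/162 - 171 = -27943/162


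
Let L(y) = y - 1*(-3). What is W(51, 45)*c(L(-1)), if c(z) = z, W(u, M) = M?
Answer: 90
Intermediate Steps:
L(y) = 3 + y (L(y) = y + 3 = 3 + y)
W(51, 45)*c(L(-1)) = 45*(3 - 1) = 45*2 = 90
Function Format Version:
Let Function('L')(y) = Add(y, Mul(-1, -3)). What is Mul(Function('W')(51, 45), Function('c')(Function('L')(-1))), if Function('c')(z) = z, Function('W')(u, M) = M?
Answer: 90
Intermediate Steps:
Function('L')(y) = Add(3, y) (Function('L')(y) = Add(y, 3) = Add(3, y))
Mul(Function('W')(51, 45), Function('c')(Function('L')(-1))) = Mul(45, Add(3, -1)) = Mul(45, 2) = 90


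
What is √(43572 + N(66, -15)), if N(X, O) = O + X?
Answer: 3*√4847 ≈ 208.86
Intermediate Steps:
√(43572 + N(66, -15)) = √(43572 + (-15 + 66)) = √(43572 + 51) = √43623 = 3*√4847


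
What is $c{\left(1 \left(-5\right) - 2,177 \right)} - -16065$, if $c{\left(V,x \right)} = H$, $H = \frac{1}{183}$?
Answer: $\frac{2939896}{183} \approx 16065.0$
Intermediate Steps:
$H = \frac{1}{183} \approx 0.0054645$
$c{\left(V,x \right)} = \frac{1}{183}$
$c{\left(1 \left(-5\right) - 2,177 \right)} - -16065 = \frac{1}{183} - -16065 = \frac{1}{183} + 16065 = \frac{2939896}{183}$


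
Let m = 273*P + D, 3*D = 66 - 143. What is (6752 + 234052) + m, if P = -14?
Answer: 710869/3 ≈ 2.3696e+5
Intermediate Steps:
D = -77/3 (D = (66 - 143)/3 = (1/3)*(-77) = -77/3 ≈ -25.667)
m = -11543/3 (m = 273*(-14) - 77/3 = -3822 - 77/3 = -11543/3 ≈ -3847.7)
(6752 + 234052) + m = (6752 + 234052) - 11543/3 = 240804 - 11543/3 = 710869/3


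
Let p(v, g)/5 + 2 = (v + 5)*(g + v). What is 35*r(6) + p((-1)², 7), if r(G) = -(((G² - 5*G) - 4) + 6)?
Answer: -50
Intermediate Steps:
r(G) = -2 - G² + 5*G (r(G) = -((-4 + G² - 5*G) + 6) = -(2 + G² - 5*G) = -2 - G² + 5*G)
p(v, g) = -10 + 5*(5 + v)*(g + v) (p(v, g) = -10 + 5*((v + 5)*(g + v)) = -10 + 5*((5 + v)*(g + v)) = -10 + 5*(5 + v)*(g + v))
35*r(6) + p((-1)², 7) = 35*(-2 - 1*6² + 5*6) + (-10 + 5*((-1)²)² + 25*7 + 25*(-1)² + 5*7*(-1)²) = 35*(-2 - 1*36 + 30) + (-10 + 5*1² + 175 + 25*1 + 5*7*1) = 35*(-2 - 36 + 30) + (-10 + 5*1 + 175 + 25 + 35) = 35*(-8) + (-10 + 5 + 175 + 25 + 35) = -280 + 230 = -50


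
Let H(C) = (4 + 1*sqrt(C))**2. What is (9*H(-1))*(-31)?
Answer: -4185 - 2232*I ≈ -4185.0 - 2232.0*I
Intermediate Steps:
H(C) = (4 + sqrt(C))**2
(9*H(-1))*(-31) = (9*(4 + sqrt(-1))**2)*(-31) = (9*(4 + I)**2)*(-31) = -279*(4 + I)**2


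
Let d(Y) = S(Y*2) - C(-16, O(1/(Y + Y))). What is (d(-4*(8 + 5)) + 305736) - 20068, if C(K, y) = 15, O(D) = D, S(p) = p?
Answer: 285549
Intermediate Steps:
d(Y) = -15 + 2*Y (d(Y) = Y*2 - 1*15 = 2*Y - 15 = -15 + 2*Y)
(d(-4*(8 + 5)) + 305736) - 20068 = ((-15 + 2*(-4*(8 + 5))) + 305736) - 20068 = ((-15 + 2*(-4*13)) + 305736) - 20068 = ((-15 + 2*(-52)) + 305736) - 20068 = ((-15 - 104) + 305736) - 20068 = (-119 + 305736) - 20068 = 305617 - 20068 = 285549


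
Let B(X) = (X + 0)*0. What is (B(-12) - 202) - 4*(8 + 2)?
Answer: -242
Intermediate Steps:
B(X) = 0 (B(X) = X*0 = 0)
(B(-12) - 202) - 4*(8 + 2) = (0 - 202) - 4*(8 + 2) = -202 - 4*10 = -202 - 40 = -242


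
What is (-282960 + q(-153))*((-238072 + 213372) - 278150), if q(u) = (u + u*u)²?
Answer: -163708164741600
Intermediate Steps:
q(u) = (u + u²)²
(-282960 + q(-153))*((-238072 + 213372) - 278150) = (-282960 + (-153)²*(1 - 153)²)*((-238072 + 213372) - 278150) = (-282960 + 23409*(-152)²)*(-24700 - 278150) = (-282960 + 23409*23104)*(-302850) = (-282960 + 540841536)*(-302850) = 540558576*(-302850) = -163708164741600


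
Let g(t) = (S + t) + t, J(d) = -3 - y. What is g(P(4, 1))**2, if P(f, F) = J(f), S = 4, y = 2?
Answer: 36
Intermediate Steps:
J(d) = -5 (J(d) = -3 - 1*2 = -3 - 2 = -5)
P(f, F) = -5
g(t) = 4 + 2*t (g(t) = (4 + t) + t = 4 + 2*t)
g(P(4, 1))**2 = (4 + 2*(-5))**2 = (4 - 10)**2 = (-6)**2 = 36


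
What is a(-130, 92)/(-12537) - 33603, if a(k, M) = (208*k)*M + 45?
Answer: -418793176/12537 ≈ -33405.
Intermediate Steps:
a(k, M) = 45 + 208*M*k (a(k, M) = 208*M*k + 45 = 45 + 208*M*k)
a(-130, 92)/(-12537) - 33603 = (45 + 208*92*(-130))/(-12537) - 33603 = (45 - 2487680)*(-1/12537) - 33603 = -2487635*(-1/12537) - 33603 = 2487635/12537 - 33603 = -418793176/12537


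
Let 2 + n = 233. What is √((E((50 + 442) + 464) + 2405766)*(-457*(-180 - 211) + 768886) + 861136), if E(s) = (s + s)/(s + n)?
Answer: √3211943913504924038/1187 ≈ 1.5098e+6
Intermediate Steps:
n = 231 (n = -2 + 233 = 231)
E(s) = 2*s/(231 + s) (E(s) = (s + s)/(s + 231) = (2*s)/(231 + s) = 2*s/(231 + s))
√((E((50 + 442) + 464) + 2405766)*(-457*(-180 - 211) + 768886) + 861136) = √((2*((50 + 442) + 464)/(231 + ((50 + 442) + 464)) + 2405766)*(-457*(-180 - 211) + 768886) + 861136) = √((2*(492 + 464)/(231 + (492 + 464)) + 2405766)*(-457*(-391) + 768886) + 861136) = √((2*956/(231 + 956) + 2405766)*(178687 + 768886) + 861136) = √((2*956/1187 + 2405766)*947573 + 861136) = √((2*956*(1/1187) + 2405766)*947573 + 861136) = √((1912/1187 + 2405766)*947573 + 861136) = √((2855646154/1187)*947573 + 861136) = √(2705933193084242/1187 + 861136) = √(2705934215252674/1187) = √3211943913504924038/1187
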